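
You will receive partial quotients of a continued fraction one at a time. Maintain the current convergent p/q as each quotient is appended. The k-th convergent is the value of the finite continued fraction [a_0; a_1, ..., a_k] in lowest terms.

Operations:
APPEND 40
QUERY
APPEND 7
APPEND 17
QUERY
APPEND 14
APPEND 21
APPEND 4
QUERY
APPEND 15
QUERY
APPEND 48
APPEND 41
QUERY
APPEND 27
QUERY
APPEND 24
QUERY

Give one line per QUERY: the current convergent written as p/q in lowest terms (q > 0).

APPEND 40: p_0 = 40·1 + 0 = 40, q_0 = 40·0 + 1 = 1 → 40/1
APPEND 7: p_1 = 7·40 + 1 = 281, q_1 = 7·1 + 0 = 7 → 281/7
APPEND 17: p_2 = 17·281 + 40 = 4817, q_2 = 17·7 + 1 = 120 → 4817/120
APPEND 14: p_3 = 14·4817 + 281 = 67719, q_3 = 14·120 + 7 = 1687 → 67719/1687
APPEND 21: p_4 = 21·67719 + 4817 = 1426916, q_4 = 21·1687 + 120 = 35547 → 1426916/35547
APPEND 4: p_5 = 4·1426916 + 67719 = 5775383, q_5 = 4·35547 + 1687 = 143875 → 5775383/143875
APPEND 15: p_6 = 15·5775383 + 1426916 = 88057661, q_6 = 15·143875 + 35547 = 2193672 → 88057661/2193672
APPEND 48: p_7 = 48·88057661 + 5775383 = 4232543111, q_7 = 48·2193672 + 143875 = 105440131 → 4232543111/105440131
APPEND 41: p_8 = 41·4232543111 + 88057661 = 173622325212, q_8 = 41·105440131 + 2193672 = 4325239043 → 173622325212/4325239043
APPEND 27: p_9 = 27·173622325212 + 4232543111 = 4692035323835, q_9 = 27·4325239043 + 105440131 = 116886894292 → 4692035323835/116886894292
APPEND 24: p_10 = 24·4692035323835 + 173622325212 = 112782470097252, q_10 = 24·116886894292 + 4325239043 = 2809610702051 → 112782470097252/2809610702051

40/1
4817/120
5775383/143875
88057661/2193672
173622325212/4325239043
4692035323835/116886894292
112782470097252/2809610702051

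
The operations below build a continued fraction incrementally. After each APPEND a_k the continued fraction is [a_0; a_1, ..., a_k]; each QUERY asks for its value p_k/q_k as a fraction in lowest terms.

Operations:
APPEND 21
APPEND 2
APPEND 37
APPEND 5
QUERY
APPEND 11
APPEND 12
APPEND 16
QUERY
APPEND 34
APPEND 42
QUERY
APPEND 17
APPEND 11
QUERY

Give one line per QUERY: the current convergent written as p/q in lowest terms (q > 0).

APPEND 21: p_0 = 21·1 + 0 = 21, q_0 = 21·0 + 1 = 1 → 21/1
APPEND 2: p_1 = 2·21 + 1 = 43, q_1 = 2·1 + 0 = 2 → 43/2
APPEND 37: p_2 = 37·43 + 21 = 1612, q_2 = 37·2 + 1 = 75 → 1612/75
APPEND 5: p_3 = 5·1612 + 43 = 8103, q_3 = 5·75 + 2 = 377 → 8103/377
APPEND 11: p_4 = 11·8103 + 1612 = 90745, q_4 = 11·377 + 75 = 4222 → 90745/4222
APPEND 12: p_5 = 12·90745 + 8103 = 1097043, q_5 = 12·4222 + 377 = 51041 → 1097043/51041
APPEND 16: p_6 = 16·1097043 + 90745 = 17643433, q_6 = 16·51041 + 4222 = 820878 → 17643433/820878
APPEND 34: p_7 = 34·17643433 + 1097043 = 600973765, q_7 = 34·820878 + 51041 = 27960893 → 600973765/27960893
APPEND 42: p_8 = 42·600973765 + 17643433 = 25258541563, q_8 = 42·27960893 + 820878 = 1175178384 → 25258541563/1175178384
APPEND 17: p_9 = 17·25258541563 + 600973765 = 429996180336, q_9 = 17·1175178384 + 27960893 = 20005993421 → 429996180336/20005993421
APPEND 11: p_10 = 11·429996180336 + 25258541563 = 4755216525259, q_10 = 11·20005993421 + 1175178384 = 221241106015 → 4755216525259/221241106015

8103/377
17643433/820878
25258541563/1175178384
4755216525259/221241106015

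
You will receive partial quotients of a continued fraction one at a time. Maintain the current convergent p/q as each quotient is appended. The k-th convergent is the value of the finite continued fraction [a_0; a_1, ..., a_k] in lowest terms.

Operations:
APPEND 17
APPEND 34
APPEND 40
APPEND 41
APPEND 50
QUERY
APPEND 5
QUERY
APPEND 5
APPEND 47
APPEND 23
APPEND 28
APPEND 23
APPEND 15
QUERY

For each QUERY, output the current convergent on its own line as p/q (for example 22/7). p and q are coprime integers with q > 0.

APPEND 17: p_0 = 17·1 + 0 = 17, q_0 = 17·0 + 1 = 1 → 17/1
APPEND 34: p_1 = 34·17 + 1 = 579, q_1 = 34·1 + 0 = 34 → 579/34
APPEND 40: p_2 = 40·579 + 17 = 23177, q_2 = 40·34 + 1 = 1361 → 23177/1361
APPEND 41: p_3 = 41·23177 + 579 = 950836, q_3 = 41·1361 + 34 = 55835 → 950836/55835
APPEND 50: p_4 = 50·950836 + 23177 = 47564977, q_4 = 50·55835 + 1361 = 2793111 → 47564977/2793111
APPEND 5: p_5 = 5·47564977 + 950836 = 238775721, q_5 = 5·2793111 + 55835 = 14021390 → 238775721/14021390
APPEND 5: p_6 = 5·238775721 + 47564977 = 1241443582, q_6 = 5·14021390 + 2793111 = 72900061 → 1241443582/72900061
APPEND 47: p_7 = 47·1241443582 + 238775721 = 58586624075, q_7 = 47·72900061 + 14021390 = 3440324257 → 58586624075/3440324257
APPEND 23: p_8 = 23·58586624075 + 1241443582 = 1348733797307, q_8 = 23·3440324257 + 72900061 = 79200357972 → 1348733797307/79200357972
APPEND 28: p_9 = 28·1348733797307 + 58586624075 = 37823132948671, q_9 = 28·79200357972 + 3440324257 = 2221050347473 → 37823132948671/2221050347473
APPEND 23: p_10 = 23·37823132948671 + 1348733797307 = 871280791616740, q_10 = 23·2221050347473 + 79200357972 = 51163358349851 → 871280791616740/51163358349851
APPEND 15: p_11 = 15·871280791616740 + 37823132948671 = 13107035007199771, q_11 = 15·51163358349851 + 2221050347473 = 769671425595238 → 13107035007199771/769671425595238

47564977/2793111
238775721/14021390
13107035007199771/769671425595238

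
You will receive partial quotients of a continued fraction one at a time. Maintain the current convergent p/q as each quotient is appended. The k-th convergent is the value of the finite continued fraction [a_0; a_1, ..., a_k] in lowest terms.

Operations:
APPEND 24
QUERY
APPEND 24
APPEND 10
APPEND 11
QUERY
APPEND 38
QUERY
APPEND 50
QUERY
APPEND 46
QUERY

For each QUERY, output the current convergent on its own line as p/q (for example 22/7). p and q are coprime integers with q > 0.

24/1
64311/2675
2449612/101891
122544911/5097225
5639515518/234574241

APPEND 24: p_0 = 24·1 + 0 = 24, q_0 = 24·0 + 1 = 1 → 24/1
APPEND 24: p_1 = 24·24 + 1 = 577, q_1 = 24·1 + 0 = 24 → 577/24
APPEND 10: p_2 = 10·577 + 24 = 5794, q_2 = 10·24 + 1 = 241 → 5794/241
APPEND 11: p_3 = 11·5794 + 577 = 64311, q_3 = 11·241 + 24 = 2675 → 64311/2675
APPEND 38: p_4 = 38·64311 + 5794 = 2449612, q_4 = 38·2675 + 241 = 101891 → 2449612/101891
APPEND 50: p_5 = 50·2449612 + 64311 = 122544911, q_5 = 50·101891 + 2675 = 5097225 → 122544911/5097225
APPEND 46: p_6 = 46·122544911 + 2449612 = 5639515518, q_6 = 46·5097225 + 101891 = 234574241 → 5639515518/234574241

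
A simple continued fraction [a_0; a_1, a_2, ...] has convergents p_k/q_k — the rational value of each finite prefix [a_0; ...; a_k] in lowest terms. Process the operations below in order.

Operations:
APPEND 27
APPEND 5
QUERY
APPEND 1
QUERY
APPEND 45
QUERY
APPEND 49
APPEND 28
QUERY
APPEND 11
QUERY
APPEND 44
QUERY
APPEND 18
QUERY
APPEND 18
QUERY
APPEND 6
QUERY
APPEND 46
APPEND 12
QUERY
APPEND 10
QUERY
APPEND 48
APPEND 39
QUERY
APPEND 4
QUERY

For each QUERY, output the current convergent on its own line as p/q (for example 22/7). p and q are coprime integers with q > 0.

APPEND 27: p_0 = 27·1 + 0 = 27, q_0 = 27·0 + 1 = 1 → 27/1
APPEND 5: p_1 = 5·27 + 1 = 136, q_1 = 5·1 + 0 = 5 → 136/5
APPEND 1: p_2 = 1·136 + 27 = 163, q_2 = 1·5 + 1 = 6 → 163/6
APPEND 45: p_3 = 45·163 + 136 = 7471, q_3 = 45·6 + 5 = 275 → 7471/275
APPEND 49: p_4 = 49·7471 + 163 = 366242, q_4 = 49·275 + 6 = 13481 → 366242/13481
APPEND 28: p_5 = 28·366242 + 7471 = 10262247, q_5 = 28·13481 + 275 = 377743 → 10262247/377743
APPEND 11: p_6 = 11·10262247 + 366242 = 113250959, q_6 = 11·377743 + 13481 = 4168654 → 113250959/4168654
APPEND 44: p_7 = 44·113250959 + 10262247 = 4993304443, q_7 = 44·4168654 + 377743 = 183798519 → 4993304443/183798519
APPEND 18: p_8 = 18·4993304443 + 113250959 = 89992730933, q_8 = 18·183798519 + 4168654 = 3312541996 → 89992730933/3312541996
APPEND 18: p_9 = 18·89992730933 + 4993304443 = 1624862461237, q_9 = 18·3312541996 + 183798519 = 59809554447 → 1624862461237/59809554447
APPEND 6: p_10 = 6·1624862461237 + 89992730933 = 9839167498355, q_10 = 6·59809554447 + 3312541996 = 362169868678 → 9839167498355/362169868678
APPEND 46: p_11 = 46·9839167498355 + 1624862461237 = 454226567385567, q_11 = 46·362169868678 + 59809554447 = 16719623513635 → 454226567385567/16719623513635
APPEND 12: p_12 = 12·454226567385567 + 9839167498355 = 5460557976125159, q_12 = 12·16719623513635 + 362169868678 = 200997652032298 → 5460557976125159/200997652032298
APPEND 10: p_13 = 10·5460557976125159 + 454226567385567 = 55059806328637157, q_13 = 10·200997652032298 + 16719623513635 = 2026696143836615 → 55059806328637157/2026696143836615
APPEND 48: p_14 = 48·55059806328637157 + 5460557976125159 = 2648331261750708695, q_14 = 48·2026696143836615 + 200997652032298 = 97482412556189818 → 2648331261750708695/97482412556189818
APPEND 39: p_15 = 39·2648331261750708695 + 55059806328637157 = 103339979014606276262, q_15 = 39·97482412556189818 + 2026696143836615 = 3803840785835239517 → 103339979014606276262/3803840785835239517
APPEND 4: p_16 = 4·103339979014606276262 + 2648331261750708695 = 416008247320175813743, q_16 = 4·3803840785835239517 + 97482412556189818 = 15312845555897147886 → 416008247320175813743/15312845555897147886

136/5
163/6
7471/275
10262247/377743
113250959/4168654
4993304443/183798519
89992730933/3312541996
1624862461237/59809554447
9839167498355/362169868678
5460557976125159/200997652032298
55059806328637157/2026696143836615
103339979014606276262/3803840785835239517
416008247320175813743/15312845555897147886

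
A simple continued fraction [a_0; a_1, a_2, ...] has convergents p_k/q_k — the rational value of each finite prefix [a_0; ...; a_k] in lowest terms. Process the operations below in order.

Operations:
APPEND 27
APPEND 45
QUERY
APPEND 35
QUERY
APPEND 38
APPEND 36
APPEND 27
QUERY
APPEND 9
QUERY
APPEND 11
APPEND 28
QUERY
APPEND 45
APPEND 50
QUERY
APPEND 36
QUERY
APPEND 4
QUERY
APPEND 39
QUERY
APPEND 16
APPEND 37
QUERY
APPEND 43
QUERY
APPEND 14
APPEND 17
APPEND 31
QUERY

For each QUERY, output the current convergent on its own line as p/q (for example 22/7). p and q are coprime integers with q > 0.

1216/45
42587/1576
1576944755/58357361
14250848174/527375413
4447666538906/164593008725
10019614192810856/370791836985175
360906414271716255/13355918676345829
1453645271279675876/53794466542368491
57053071994179075419/2111340113828716978
33886256567585539730879/1254015082762496802121
1458023335203356353310377/53956483795075164331342
10840799160682199375600832583/401181099174541543143071554

APPEND 27: p_0 = 27·1 + 0 = 27, q_0 = 27·0 + 1 = 1 → 27/1
APPEND 45: p_1 = 45·27 + 1 = 1216, q_1 = 45·1 + 0 = 45 → 1216/45
APPEND 35: p_2 = 35·1216 + 27 = 42587, q_2 = 35·45 + 1 = 1576 → 42587/1576
APPEND 38: p_3 = 38·42587 + 1216 = 1619522, q_3 = 38·1576 + 45 = 59933 → 1619522/59933
APPEND 36: p_4 = 36·1619522 + 42587 = 58345379, q_4 = 36·59933 + 1576 = 2159164 → 58345379/2159164
APPEND 27: p_5 = 27·58345379 + 1619522 = 1576944755, q_5 = 27·2159164 + 59933 = 58357361 → 1576944755/58357361
APPEND 9: p_6 = 9·1576944755 + 58345379 = 14250848174, q_6 = 9·58357361 + 2159164 = 527375413 → 14250848174/527375413
APPEND 11: p_7 = 11·14250848174 + 1576944755 = 158336274669, q_7 = 11·527375413 + 58357361 = 5859486904 → 158336274669/5859486904
APPEND 28: p_8 = 28·158336274669 + 14250848174 = 4447666538906, q_8 = 28·5859486904 + 527375413 = 164593008725 → 4447666538906/164593008725
APPEND 45: p_9 = 45·4447666538906 + 158336274669 = 200303330525439, q_9 = 45·164593008725 + 5859486904 = 7412544879529 → 200303330525439/7412544879529
APPEND 50: p_10 = 50·200303330525439 + 4447666538906 = 10019614192810856, q_10 = 50·7412544879529 + 164593008725 = 370791836985175 → 10019614192810856/370791836985175
APPEND 36: p_11 = 36·10019614192810856 + 200303330525439 = 360906414271716255, q_11 = 36·370791836985175 + 7412544879529 = 13355918676345829 → 360906414271716255/13355918676345829
APPEND 4: p_12 = 4·360906414271716255 + 10019614192810856 = 1453645271279675876, q_12 = 4·13355918676345829 + 370791836985175 = 53794466542368491 → 1453645271279675876/53794466542368491
APPEND 39: p_13 = 39·1453645271279675876 + 360906414271716255 = 57053071994179075419, q_13 = 39·53794466542368491 + 13355918676345829 = 2111340113828716978 → 57053071994179075419/2111340113828716978
APPEND 16: p_14 = 16·57053071994179075419 + 1453645271279675876 = 914302797178144882580, q_14 = 16·2111340113828716978 + 53794466542368491 = 33835236287801840139 → 914302797178144882580/33835236287801840139
APPEND 37: p_15 = 37·914302797178144882580 + 57053071994179075419 = 33886256567585539730879, q_15 = 37·33835236287801840139 + 2111340113828716978 = 1254015082762496802121 → 33886256567585539730879/1254015082762496802121
APPEND 43: p_16 = 43·33886256567585539730879 + 914302797178144882580 = 1458023335203356353310377, q_16 = 43·1254015082762496802121 + 33835236287801840139 = 53956483795075164331342 → 1458023335203356353310377/53956483795075164331342
APPEND 14: p_17 = 14·1458023335203356353310377 + 33886256567585539730879 = 20446212949414574486076157, q_17 = 14·53956483795075164331342 + 1254015082762496802121 = 756644788213814797440909 → 20446212949414574486076157/756644788213814797440909
APPEND 17: p_18 = 17·20446212949414574486076157 + 1458023335203356353310377 = 349043643475251122616605046, q_18 = 17·756644788213814797440909 + 53956483795075164331342 = 12916917883429926720826795 → 349043643475251122616605046/12916917883429926720826795
APPEND 31: p_19 = 31·349043643475251122616605046 + 20446212949414574486076157 = 10840799160682199375600832583, q_19 = 31·12916917883429926720826795 + 756644788213814797440909 = 401181099174541543143071554 → 10840799160682199375600832583/401181099174541543143071554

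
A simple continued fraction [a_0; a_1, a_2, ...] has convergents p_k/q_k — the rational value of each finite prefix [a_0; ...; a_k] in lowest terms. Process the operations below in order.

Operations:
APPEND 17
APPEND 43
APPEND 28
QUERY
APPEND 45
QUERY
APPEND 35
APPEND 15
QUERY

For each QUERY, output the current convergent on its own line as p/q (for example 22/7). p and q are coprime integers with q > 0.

APPEND 17: p_0 = 17·1 + 0 = 17, q_0 = 17·0 + 1 = 1 → 17/1
APPEND 43: p_1 = 43·17 + 1 = 732, q_1 = 43·1 + 0 = 43 → 732/43
APPEND 28: p_2 = 28·732 + 17 = 20513, q_2 = 28·43 + 1 = 1205 → 20513/1205
APPEND 45: p_3 = 45·20513 + 732 = 923817, q_3 = 45·1205 + 43 = 54268 → 923817/54268
APPEND 35: p_4 = 35·923817 + 20513 = 32354108, q_4 = 35·54268 + 1205 = 1900585 → 32354108/1900585
APPEND 15: p_5 = 15·32354108 + 923817 = 486235437, q_5 = 15·1900585 + 54268 = 28563043 → 486235437/28563043

20513/1205
923817/54268
486235437/28563043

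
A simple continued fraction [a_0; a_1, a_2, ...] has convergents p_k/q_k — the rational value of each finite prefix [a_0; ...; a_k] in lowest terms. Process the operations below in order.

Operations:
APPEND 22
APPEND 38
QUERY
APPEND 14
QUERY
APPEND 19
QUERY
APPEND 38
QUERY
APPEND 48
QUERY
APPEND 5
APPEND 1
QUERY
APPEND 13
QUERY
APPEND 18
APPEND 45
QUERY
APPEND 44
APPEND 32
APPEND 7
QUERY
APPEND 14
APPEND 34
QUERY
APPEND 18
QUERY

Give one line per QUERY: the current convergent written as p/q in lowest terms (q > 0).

APPEND 22: p_0 = 22·1 + 0 = 22, q_0 = 22·0 + 1 = 1 → 22/1
APPEND 38: p_1 = 38·22 + 1 = 837, q_1 = 38·1 + 0 = 38 → 837/38
APPEND 14: p_2 = 14·837 + 22 = 11740, q_2 = 14·38 + 1 = 533 → 11740/533
APPEND 19: p_3 = 19·11740 + 837 = 223897, q_3 = 19·533 + 38 = 10165 → 223897/10165
APPEND 38: p_4 = 38·223897 + 11740 = 8519826, q_4 = 38·10165 + 533 = 386803 → 8519826/386803
APPEND 48: p_5 = 48·8519826 + 223897 = 409175545, q_5 = 48·386803 + 10165 = 18576709 → 409175545/18576709
APPEND 5: p_6 = 5·409175545 + 8519826 = 2054397551, q_6 = 5·18576709 + 386803 = 93270348 → 2054397551/93270348
APPEND 1: p_7 = 1·2054397551 + 409175545 = 2463573096, q_7 = 1·93270348 + 18576709 = 111847057 → 2463573096/111847057
APPEND 13: p_8 = 13·2463573096 + 2054397551 = 34080847799, q_8 = 13·111847057 + 93270348 = 1547282089 → 34080847799/1547282089
APPEND 18: p_9 = 18·34080847799 + 2463573096 = 615918833478, q_9 = 18·1547282089 + 111847057 = 27962924659 → 615918833478/27962924659
APPEND 45: p_10 = 45·615918833478 + 34080847799 = 27750428354309, q_10 = 45·27962924659 + 1547282089 = 1259878891744 → 27750428354309/1259878891744
APPEND 44: p_11 = 44·27750428354309 + 615918833478 = 1221634766423074, q_11 = 44·1259878891744 + 27962924659 = 55462634161395 → 1221634766423074/55462634161395
APPEND 32: p_12 = 32·1221634766423074 + 27750428354309 = 39120062953892677, q_12 = 32·55462634161395 + 1259878891744 = 1776064172056384 → 39120062953892677/1776064172056384
APPEND 7: p_13 = 7·39120062953892677 + 1221634766423074 = 275062075443671813, q_13 = 7·1776064172056384 + 55462634161395 = 12487911838556083 → 275062075443671813/12487911838556083
APPEND 14: p_14 = 14·275062075443671813 + 39120062953892677 = 3889989119165298059, q_14 = 14·12487911838556083 + 1776064172056384 = 176606829911841546 → 3889989119165298059/176606829911841546
APPEND 34: p_15 = 34·3889989119165298059 + 275062075443671813 = 132534692127063805819, q_15 = 34·176606829911841546 + 12487911838556083 = 6017120128841168647 → 132534692127063805819/6017120128841168647
APPEND 18: p_16 = 18·132534692127063805819 + 3889989119165298059 = 2389514447406313802801, q_16 = 18·6017120128841168647 + 176606829911841546 = 108484769149052877192 → 2389514447406313802801/108484769149052877192

837/38
11740/533
223897/10165
8519826/386803
409175545/18576709
2463573096/111847057
34080847799/1547282089
27750428354309/1259878891744
275062075443671813/12487911838556083
132534692127063805819/6017120128841168647
2389514447406313802801/108484769149052877192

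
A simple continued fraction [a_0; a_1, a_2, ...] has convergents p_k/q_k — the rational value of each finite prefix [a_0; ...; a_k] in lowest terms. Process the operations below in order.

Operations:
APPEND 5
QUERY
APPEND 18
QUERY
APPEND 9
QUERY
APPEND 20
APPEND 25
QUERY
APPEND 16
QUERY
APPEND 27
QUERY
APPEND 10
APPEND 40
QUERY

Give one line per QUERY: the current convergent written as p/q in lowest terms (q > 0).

APPEND 5: p_0 = 5·1 + 0 = 5, q_0 = 5·0 + 1 = 1 → 5/1
APPEND 18: p_1 = 18·5 + 1 = 91, q_1 = 18·1 + 0 = 18 → 91/18
APPEND 9: p_2 = 9·91 + 5 = 824, q_2 = 9·18 + 1 = 163 → 824/163
APPEND 20: p_3 = 20·824 + 91 = 16571, q_3 = 20·163 + 18 = 3278 → 16571/3278
APPEND 25: p_4 = 25·16571 + 824 = 415099, q_4 = 25·3278 + 163 = 82113 → 415099/82113
APPEND 16: p_5 = 16·415099 + 16571 = 6658155, q_5 = 16·82113 + 3278 = 1317086 → 6658155/1317086
APPEND 27: p_6 = 27·6658155 + 415099 = 180185284, q_6 = 27·1317086 + 82113 = 35643435 → 180185284/35643435
APPEND 10: p_7 = 10·180185284 + 6658155 = 1808510995, q_7 = 10·35643435 + 1317086 = 357751436 → 1808510995/357751436
APPEND 40: p_8 = 40·1808510995 + 180185284 = 72520625084, q_8 = 40·357751436 + 35643435 = 14345700875 → 72520625084/14345700875

5/1
91/18
824/163
415099/82113
6658155/1317086
180185284/35643435
72520625084/14345700875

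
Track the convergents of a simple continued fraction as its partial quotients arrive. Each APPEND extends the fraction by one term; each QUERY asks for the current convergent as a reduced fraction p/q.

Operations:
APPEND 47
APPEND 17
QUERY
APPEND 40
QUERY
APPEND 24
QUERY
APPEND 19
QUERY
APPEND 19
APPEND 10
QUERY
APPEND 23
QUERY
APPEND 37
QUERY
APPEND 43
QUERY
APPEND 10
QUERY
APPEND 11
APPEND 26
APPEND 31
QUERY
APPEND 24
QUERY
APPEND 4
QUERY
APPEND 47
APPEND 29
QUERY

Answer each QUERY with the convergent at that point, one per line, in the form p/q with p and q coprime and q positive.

800/17
32047/681
769928/16361
14660679/311540
2807888969/59667750
64860769116/1378293871
2402656346261/51056540977
103379083658339/2196809555882
1036193492929651/22019152099797
9313838555529610681/197919432216588450
223832200721356582995/4756442986899217471
904642641440955942661/19223691379813458334
1240423696746383246696459/26359051888685634474235

APPEND 47: p_0 = 47·1 + 0 = 47, q_0 = 47·0 + 1 = 1 → 47/1
APPEND 17: p_1 = 17·47 + 1 = 800, q_1 = 17·1 + 0 = 17 → 800/17
APPEND 40: p_2 = 40·800 + 47 = 32047, q_2 = 40·17 + 1 = 681 → 32047/681
APPEND 24: p_3 = 24·32047 + 800 = 769928, q_3 = 24·681 + 17 = 16361 → 769928/16361
APPEND 19: p_4 = 19·769928 + 32047 = 14660679, q_4 = 19·16361 + 681 = 311540 → 14660679/311540
APPEND 19: p_5 = 19·14660679 + 769928 = 279322829, q_5 = 19·311540 + 16361 = 5935621 → 279322829/5935621
APPEND 10: p_6 = 10·279322829 + 14660679 = 2807888969, q_6 = 10·5935621 + 311540 = 59667750 → 2807888969/59667750
APPEND 23: p_7 = 23·2807888969 + 279322829 = 64860769116, q_7 = 23·59667750 + 5935621 = 1378293871 → 64860769116/1378293871
APPEND 37: p_8 = 37·64860769116 + 2807888969 = 2402656346261, q_8 = 37·1378293871 + 59667750 = 51056540977 → 2402656346261/51056540977
APPEND 43: p_9 = 43·2402656346261 + 64860769116 = 103379083658339, q_9 = 43·51056540977 + 1378293871 = 2196809555882 → 103379083658339/2196809555882
APPEND 10: p_10 = 10·103379083658339 + 2402656346261 = 1036193492929651, q_10 = 10·2196809555882 + 51056540977 = 22019152099797 → 1036193492929651/22019152099797
APPEND 11: p_11 = 11·1036193492929651 + 103379083658339 = 11501507505884500, q_11 = 11·22019152099797 + 2196809555882 = 244407482653649 → 11501507505884500/244407482653649
APPEND 26: p_12 = 26·11501507505884500 + 1036193492929651 = 300075388645926651, q_12 = 26·244407482653649 + 22019152099797 = 6376613701094671 → 300075388645926651/6376613701094671
APPEND 31: p_13 = 31·300075388645926651 + 11501507505884500 = 9313838555529610681, q_13 = 31·6376613701094671 + 244407482653649 = 197919432216588450 → 9313838555529610681/197919432216588450
APPEND 24: p_14 = 24·9313838555529610681 + 300075388645926651 = 223832200721356582995, q_14 = 24·197919432216588450 + 6376613701094671 = 4756442986899217471 → 223832200721356582995/4756442986899217471
APPEND 4: p_15 = 4·223832200721356582995 + 9313838555529610681 = 904642641440955942661, q_15 = 4·4756442986899217471 + 197919432216588450 = 19223691379813458334 → 904642641440955942661/19223691379813458334
APPEND 47: p_16 = 47·904642641440955942661 + 223832200721356582995 = 42742036348446285888062, q_16 = 47·19223691379813458334 + 4756442986899217471 = 908269937838131759169 → 42742036348446285888062/908269937838131759169
APPEND 29: p_17 = 29·42742036348446285888062 + 904642641440955942661 = 1240423696746383246696459, q_17 = 29·908269937838131759169 + 19223691379813458334 = 26359051888685634474235 → 1240423696746383246696459/26359051888685634474235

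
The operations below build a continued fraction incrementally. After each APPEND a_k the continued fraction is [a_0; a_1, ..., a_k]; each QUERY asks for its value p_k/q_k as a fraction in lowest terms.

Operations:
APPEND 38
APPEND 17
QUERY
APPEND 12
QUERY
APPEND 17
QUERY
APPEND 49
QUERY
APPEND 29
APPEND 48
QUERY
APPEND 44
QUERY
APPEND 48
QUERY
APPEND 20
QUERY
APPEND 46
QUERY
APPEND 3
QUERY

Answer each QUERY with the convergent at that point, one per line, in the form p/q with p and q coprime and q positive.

APPEND 38: p_0 = 38·1 + 0 = 38, q_0 = 38·0 + 1 = 1 → 38/1
APPEND 17: p_1 = 17·38 + 1 = 647, q_1 = 17·1 + 0 = 17 → 647/17
APPEND 12: p_2 = 12·647 + 38 = 7802, q_2 = 12·17 + 1 = 205 → 7802/205
APPEND 17: p_3 = 17·7802 + 647 = 133281, q_3 = 17·205 + 17 = 3502 → 133281/3502
APPEND 49: p_4 = 49·133281 + 7802 = 6538571, q_4 = 49·3502 + 205 = 171803 → 6538571/171803
APPEND 29: p_5 = 29·6538571 + 133281 = 189751840, q_5 = 29·171803 + 3502 = 4985789 → 189751840/4985789
APPEND 48: p_6 = 48·189751840 + 6538571 = 9114626891, q_6 = 48·4985789 + 171803 = 239489675 → 9114626891/239489675
APPEND 44: p_7 = 44·9114626891 + 189751840 = 401233335044, q_7 = 44·239489675 + 4985789 = 10542531489 → 401233335044/10542531489
APPEND 48: p_8 = 48·401233335044 + 9114626891 = 19268314709003, q_8 = 48·10542531489 + 239489675 = 506281001147 → 19268314709003/506281001147
APPEND 20: p_9 = 20·19268314709003 + 401233335044 = 385767527515104, q_9 = 20·506281001147 + 10542531489 = 10136162554429 → 385767527515104/10136162554429
APPEND 46: p_10 = 46·385767527515104 + 19268314709003 = 17764574580403787, q_10 = 46·10136162554429 + 506281001147 = 466769758504881 → 17764574580403787/466769758504881
APPEND 3: p_11 = 3·17764574580403787 + 385767527515104 = 53679491268726465, q_11 = 3·466769758504881 + 10136162554429 = 1410445438069072 → 53679491268726465/1410445438069072

647/17
7802/205
133281/3502
6538571/171803
9114626891/239489675
401233335044/10542531489
19268314709003/506281001147
385767527515104/10136162554429
17764574580403787/466769758504881
53679491268726465/1410445438069072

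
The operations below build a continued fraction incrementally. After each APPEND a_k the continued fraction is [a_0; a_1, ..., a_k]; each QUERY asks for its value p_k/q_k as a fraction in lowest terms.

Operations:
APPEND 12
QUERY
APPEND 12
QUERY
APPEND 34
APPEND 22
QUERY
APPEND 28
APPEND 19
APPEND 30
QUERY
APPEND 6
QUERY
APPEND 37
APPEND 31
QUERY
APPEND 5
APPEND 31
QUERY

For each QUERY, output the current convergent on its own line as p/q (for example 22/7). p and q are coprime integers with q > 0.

APPEND 12: p_0 = 12·1 + 0 = 12, q_0 = 12·0 + 1 = 1 → 12/1
APPEND 12: p_1 = 12·12 + 1 = 145, q_1 = 12·1 + 0 = 12 → 145/12
APPEND 34: p_2 = 34·145 + 12 = 4942, q_2 = 34·12 + 1 = 409 → 4942/409
APPEND 22: p_3 = 22·4942 + 145 = 108869, q_3 = 22·409 + 12 = 9010 → 108869/9010
APPEND 28: p_4 = 28·108869 + 4942 = 3053274, q_4 = 28·9010 + 409 = 252689 → 3053274/252689
APPEND 19: p_5 = 19·3053274 + 108869 = 58121075, q_5 = 19·252689 + 9010 = 4810101 → 58121075/4810101
APPEND 30: p_6 = 30·58121075 + 3053274 = 1746685524, q_6 = 30·4810101 + 252689 = 144555719 → 1746685524/144555719
APPEND 6: p_7 = 6·1746685524 + 58121075 = 10538234219, q_7 = 6·144555719 + 4810101 = 872144415 → 10538234219/872144415
APPEND 37: p_8 = 37·10538234219 + 1746685524 = 391661351627, q_8 = 37·872144415 + 144555719 = 32413899074 → 391661351627/32413899074
APPEND 31: p_9 = 31·391661351627 + 10538234219 = 12152040134656, q_9 = 31·32413899074 + 872144415 = 1005703015709 → 12152040134656/1005703015709
APPEND 5: p_10 = 5·12152040134656 + 391661351627 = 61151862024907, q_10 = 5·1005703015709 + 32413899074 = 5060928977619 → 61151862024907/5060928977619
APPEND 31: p_11 = 31·61151862024907 + 12152040134656 = 1907859762906773, q_11 = 31·5060928977619 + 1005703015709 = 157894501321898 → 1907859762906773/157894501321898

12/1
145/12
108869/9010
1746685524/144555719
10538234219/872144415
12152040134656/1005703015709
1907859762906773/157894501321898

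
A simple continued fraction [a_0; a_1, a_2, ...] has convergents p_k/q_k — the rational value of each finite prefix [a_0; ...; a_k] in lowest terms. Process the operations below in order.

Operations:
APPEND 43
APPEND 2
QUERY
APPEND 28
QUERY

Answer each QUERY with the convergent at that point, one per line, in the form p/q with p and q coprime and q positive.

87/2
2479/57

APPEND 43: p_0 = 43·1 + 0 = 43, q_0 = 43·0 + 1 = 1 → 43/1
APPEND 2: p_1 = 2·43 + 1 = 87, q_1 = 2·1 + 0 = 2 → 87/2
APPEND 28: p_2 = 28·87 + 43 = 2479, q_2 = 28·2 + 1 = 57 → 2479/57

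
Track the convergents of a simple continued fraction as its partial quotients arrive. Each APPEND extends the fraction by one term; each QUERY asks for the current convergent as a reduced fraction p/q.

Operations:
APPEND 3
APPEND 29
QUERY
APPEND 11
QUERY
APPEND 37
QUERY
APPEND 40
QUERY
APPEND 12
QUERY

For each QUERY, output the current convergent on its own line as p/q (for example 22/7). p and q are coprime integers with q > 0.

APPEND 3: p_0 = 3·1 + 0 = 3, q_0 = 3·0 + 1 = 1 → 3/1
APPEND 29: p_1 = 29·3 + 1 = 88, q_1 = 29·1 + 0 = 29 → 88/29
APPEND 11: p_2 = 11·88 + 3 = 971, q_2 = 11·29 + 1 = 320 → 971/320
APPEND 37: p_3 = 37·971 + 88 = 36015, q_3 = 37·320 + 29 = 11869 → 36015/11869
APPEND 40: p_4 = 40·36015 + 971 = 1441571, q_4 = 40·11869 + 320 = 475080 → 1441571/475080
APPEND 12: p_5 = 12·1441571 + 36015 = 17334867, q_5 = 12·475080 + 11869 = 5712829 → 17334867/5712829

88/29
971/320
36015/11869
1441571/475080
17334867/5712829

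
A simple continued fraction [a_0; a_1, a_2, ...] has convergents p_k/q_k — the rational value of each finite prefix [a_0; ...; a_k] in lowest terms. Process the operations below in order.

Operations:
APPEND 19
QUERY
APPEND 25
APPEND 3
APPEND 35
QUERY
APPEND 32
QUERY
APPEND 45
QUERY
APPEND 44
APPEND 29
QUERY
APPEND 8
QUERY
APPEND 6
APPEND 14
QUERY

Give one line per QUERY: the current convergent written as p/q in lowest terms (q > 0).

19/1
51121/2685
1637319/85996
73730476/3872505
94201300103/4947682769
756856179087/39751938368
65651593423837/3448182320046

APPEND 19: p_0 = 19·1 + 0 = 19, q_0 = 19·0 + 1 = 1 → 19/1
APPEND 25: p_1 = 25·19 + 1 = 476, q_1 = 25·1 + 0 = 25 → 476/25
APPEND 3: p_2 = 3·476 + 19 = 1447, q_2 = 3·25 + 1 = 76 → 1447/76
APPEND 35: p_3 = 35·1447 + 476 = 51121, q_3 = 35·76 + 25 = 2685 → 51121/2685
APPEND 32: p_4 = 32·51121 + 1447 = 1637319, q_4 = 32·2685 + 76 = 85996 → 1637319/85996
APPEND 45: p_5 = 45·1637319 + 51121 = 73730476, q_5 = 45·85996 + 2685 = 3872505 → 73730476/3872505
APPEND 44: p_6 = 44·73730476 + 1637319 = 3245778263, q_6 = 44·3872505 + 85996 = 170476216 → 3245778263/170476216
APPEND 29: p_7 = 29·3245778263 + 73730476 = 94201300103, q_7 = 29·170476216 + 3872505 = 4947682769 → 94201300103/4947682769
APPEND 8: p_8 = 8·94201300103 + 3245778263 = 756856179087, q_8 = 8·4947682769 + 170476216 = 39751938368 → 756856179087/39751938368
APPEND 6: p_9 = 6·756856179087 + 94201300103 = 4635338374625, q_9 = 6·39751938368 + 4947682769 = 243459312977 → 4635338374625/243459312977
APPEND 14: p_10 = 14·4635338374625 + 756856179087 = 65651593423837, q_10 = 14·243459312977 + 39751938368 = 3448182320046 → 65651593423837/3448182320046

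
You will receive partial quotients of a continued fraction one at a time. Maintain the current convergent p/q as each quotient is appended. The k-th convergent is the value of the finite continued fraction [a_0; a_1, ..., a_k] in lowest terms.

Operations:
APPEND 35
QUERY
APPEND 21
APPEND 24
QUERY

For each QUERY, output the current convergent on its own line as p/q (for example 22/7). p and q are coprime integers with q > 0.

APPEND 35: p_0 = 35·1 + 0 = 35, q_0 = 35·0 + 1 = 1 → 35/1
APPEND 21: p_1 = 21·35 + 1 = 736, q_1 = 21·1 + 0 = 21 → 736/21
APPEND 24: p_2 = 24·736 + 35 = 17699, q_2 = 24·21 + 1 = 505 → 17699/505

35/1
17699/505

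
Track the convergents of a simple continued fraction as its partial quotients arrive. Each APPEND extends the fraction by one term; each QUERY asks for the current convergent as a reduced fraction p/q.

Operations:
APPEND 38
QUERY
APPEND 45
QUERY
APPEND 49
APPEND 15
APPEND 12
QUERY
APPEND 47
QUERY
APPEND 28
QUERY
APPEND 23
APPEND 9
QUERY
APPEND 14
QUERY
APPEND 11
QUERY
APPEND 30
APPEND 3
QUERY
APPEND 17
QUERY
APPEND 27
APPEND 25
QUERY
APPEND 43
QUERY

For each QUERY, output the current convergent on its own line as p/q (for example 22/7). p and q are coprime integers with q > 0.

38/1
1711/45
15202269/399826
715766509/18824957
20056664521/527498622
4178228118949/109889137989
58957212715778/1550599225109
652707567992507/17166480614188
59573260325465471/1566801533566435
1032385609785403995/27152171088280144
699382003723069737395/18394037694016538219
30101360144816530081321/791678296263628273740

APPEND 38: p_0 = 38·1 + 0 = 38, q_0 = 38·0 + 1 = 1 → 38/1
APPEND 45: p_1 = 45·38 + 1 = 1711, q_1 = 45·1 + 0 = 45 → 1711/45
APPEND 49: p_2 = 49·1711 + 38 = 83877, q_2 = 49·45 + 1 = 2206 → 83877/2206
APPEND 15: p_3 = 15·83877 + 1711 = 1259866, q_3 = 15·2206 + 45 = 33135 → 1259866/33135
APPEND 12: p_4 = 12·1259866 + 83877 = 15202269, q_4 = 12·33135 + 2206 = 399826 → 15202269/399826
APPEND 47: p_5 = 47·15202269 + 1259866 = 715766509, q_5 = 47·399826 + 33135 = 18824957 → 715766509/18824957
APPEND 28: p_6 = 28·715766509 + 15202269 = 20056664521, q_6 = 28·18824957 + 399826 = 527498622 → 20056664521/527498622
APPEND 23: p_7 = 23·20056664521 + 715766509 = 462019050492, q_7 = 23·527498622 + 18824957 = 12151293263 → 462019050492/12151293263
APPEND 9: p_8 = 9·462019050492 + 20056664521 = 4178228118949, q_8 = 9·12151293263 + 527498622 = 109889137989 → 4178228118949/109889137989
APPEND 14: p_9 = 14·4178228118949 + 462019050492 = 58957212715778, q_9 = 14·109889137989 + 12151293263 = 1550599225109 → 58957212715778/1550599225109
APPEND 11: p_10 = 11·58957212715778 + 4178228118949 = 652707567992507, q_10 = 11·1550599225109 + 109889137989 = 17166480614188 → 652707567992507/17166480614188
APPEND 30: p_11 = 30·652707567992507 + 58957212715778 = 19640184252490988, q_11 = 30·17166480614188 + 1550599225109 = 516545017650749 → 19640184252490988/516545017650749
APPEND 3: p_12 = 3·19640184252490988 + 652707567992507 = 59573260325465471, q_12 = 3·516545017650749 + 17166480614188 = 1566801533566435 → 59573260325465471/1566801533566435
APPEND 17: p_13 = 17·59573260325465471 + 19640184252490988 = 1032385609785403995, q_13 = 17·1566801533566435 + 516545017650749 = 27152171088280144 → 1032385609785403995/27152171088280144
APPEND 27: p_14 = 27·1032385609785403995 + 59573260325465471 = 27933984724531373336, q_14 = 27·27152171088280144 + 1566801533566435 = 734675420917130323 → 27933984724531373336/734675420917130323
APPEND 25: p_15 = 25·27933984724531373336 + 1032385609785403995 = 699382003723069737395, q_15 = 25·734675420917130323 + 27152171088280144 = 18394037694016538219 → 699382003723069737395/18394037694016538219
APPEND 43: p_16 = 43·699382003723069737395 + 27933984724531373336 = 30101360144816530081321, q_16 = 43·18394037694016538219 + 734675420917130323 = 791678296263628273740 → 30101360144816530081321/791678296263628273740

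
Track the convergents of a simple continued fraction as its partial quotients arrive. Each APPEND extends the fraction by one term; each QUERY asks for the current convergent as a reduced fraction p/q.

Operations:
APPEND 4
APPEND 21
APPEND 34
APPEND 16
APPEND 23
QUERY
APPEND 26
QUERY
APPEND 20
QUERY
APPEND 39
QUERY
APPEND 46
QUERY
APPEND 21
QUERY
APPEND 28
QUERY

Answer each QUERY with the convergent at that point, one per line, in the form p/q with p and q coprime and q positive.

1069841/264318
27862255/6883729
558314941/137938898
21802144954/5386500751
1003456982825/247916973444
21094398784279/5211642943075
591646622942637/146173919379544

APPEND 4: p_0 = 4·1 + 0 = 4, q_0 = 4·0 + 1 = 1 → 4/1
APPEND 21: p_1 = 21·4 + 1 = 85, q_1 = 21·1 + 0 = 21 → 85/21
APPEND 34: p_2 = 34·85 + 4 = 2894, q_2 = 34·21 + 1 = 715 → 2894/715
APPEND 16: p_3 = 16·2894 + 85 = 46389, q_3 = 16·715 + 21 = 11461 → 46389/11461
APPEND 23: p_4 = 23·46389 + 2894 = 1069841, q_4 = 23·11461 + 715 = 264318 → 1069841/264318
APPEND 26: p_5 = 26·1069841 + 46389 = 27862255, q_5 = 26·264318 + 11461 = 6883729 → 27862255/6883729
APPEND 20: p_6 = 20·27862255 + 1069841 = 558314941, q_6 = 20·6883729 + 264318 = 137938898 → 558314941/137938898
APPEND 39: p_7 = 39·558314941 + 27862255 = 21802144954, q_7 = 39·137938898 + 6883729 = 5386500751 → 21802144954/5386500751
APPEND 46: p_8 = 46·21802144954 + 558314941 = 1003456982825, q_8 = 46·5386500751 + 137938898 = 247916973444 → 1003456982825/247916973444
APPEND 21: p_9 = 21·1003456982825 + 21802144954 = 21094398784279, q_9 = 21·247916973444 + 5386500751 = 5211642943075 → 21094398784279/5211642943075
APPEND 28: p_10 = 28·21094398784279 + 1003456982825 = 591646622942637, q_10 = 28·5211642943075 + 247916973444 = 146173919379544 → 591646622942637/146173919379544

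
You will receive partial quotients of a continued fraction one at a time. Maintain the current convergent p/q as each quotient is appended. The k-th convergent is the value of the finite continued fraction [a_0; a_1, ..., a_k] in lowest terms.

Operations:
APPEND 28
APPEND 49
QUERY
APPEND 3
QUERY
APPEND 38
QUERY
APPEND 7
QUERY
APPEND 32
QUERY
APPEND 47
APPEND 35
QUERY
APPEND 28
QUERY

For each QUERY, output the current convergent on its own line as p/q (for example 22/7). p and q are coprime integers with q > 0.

1373/49
4147/148
158959/5673
1116860/39859
35898479/1281161
59127986534/2110186071
1657271968325/59145464414

APPEND 28: p_0 = 28·1 + 0 = 28, q_0 = 28·0 + 1 = 1 → 28/1
APPEND 49: p_1 = 49·28 + 1 = 1373, q_1 = 49·1 + 0 = 49 → 1373/49
APPEND 3: p_2 = 3·1373 + 28 = 4147, q_2 = 3·49 + 1 = 148 → 4147/148
APPEND 38: p_3 = 38·4147 + 1373 = 158959, q_3 = 38·148 + 49 = 5673 → 158959/5673
APPEND 7: p_4 = 7·158959 + 4147 = 1116860, q_4 = 7·5673 + 148 = 39859 → 1116860/39859
APPEND 32: p_5 = 32·1116860 + 158959 = 35898479, q_5 = 32·39859 + 5673 = 1281161 → 35898479/1281161
APPEND 47: p_6 = 47·35898479 + 1116860 = 1688345373, q_6 = 47·1281161 + 39859 = 60254426 → 1688345373/60254426
APPEND 35: p_7 = 35·1688345373 + 35898479 = 59127986534, q_7 = 35·60254426 + 1281161 = 2110186071 → 59127986534/2110186071
APPEND 28: p_8 = 28·59127986534 + 1688345373 = 1657271968325, q_8 = 28·2110186071 + 60254426 = 59145464414 → 1657271968325/59145464414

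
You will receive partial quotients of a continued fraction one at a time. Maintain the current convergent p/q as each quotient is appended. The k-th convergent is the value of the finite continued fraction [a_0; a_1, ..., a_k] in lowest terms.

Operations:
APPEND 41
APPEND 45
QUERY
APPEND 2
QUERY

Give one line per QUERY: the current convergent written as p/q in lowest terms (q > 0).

APPEND 41: p_0 = 41·1 + 0 = 41, q_0 = 41·0 + 1 = 1 → 41/1
APPEND 45: p_1 = 45·41 + 1 = 1846, q_1 = 45·1 + 0 = 45 → 1846/45
APPEND 2: p_2 = 2·1846 + 41 = 3733, q_2 = 2·45 + 1 = 91 → 3733/91

1846/45
3733/91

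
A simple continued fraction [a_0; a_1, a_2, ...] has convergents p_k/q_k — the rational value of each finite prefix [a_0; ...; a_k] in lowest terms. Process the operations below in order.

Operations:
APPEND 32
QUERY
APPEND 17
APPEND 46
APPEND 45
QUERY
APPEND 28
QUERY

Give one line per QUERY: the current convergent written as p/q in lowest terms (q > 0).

APPEND 32: p_0 = 32·1 + 0 = 32, q_0 = 32·0 + 1 = 1 → 32/1
APPEND 17: p_1 = 17·32 + 1 = 545, q_1 = 17·1 + 0 = 17 → 545/17
APPEND 46: p_2 = 46·545 + 32 = 25102, q_2 = 46·17 + 1 = 783 → 25102/783
APPEND 45: p_3 = 45·25102 + 545 = 1130135, q_3 = 45·783 + 17 = 35252 → 1130135/35252
APPEND 28: p_4 = 28·1130135 + 25102 = 31668882, q_4 = 28·35252 + 783 = 987839 → 31668882/987839

32/1
1130135/35252
31668882/987839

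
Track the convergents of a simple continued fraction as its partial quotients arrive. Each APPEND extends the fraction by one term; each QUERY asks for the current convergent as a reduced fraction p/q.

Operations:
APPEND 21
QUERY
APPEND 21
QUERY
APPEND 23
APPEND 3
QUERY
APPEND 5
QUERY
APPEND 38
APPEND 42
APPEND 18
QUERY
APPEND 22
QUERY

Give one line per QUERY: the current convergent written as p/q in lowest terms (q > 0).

21/1
442/21
31003/1473
165202/7849
4778643639/227040677
105395289778/5007491613

APPEND 21: p_0 = 21·1 + 0 = 21, q_0 = 21·0 + 1 = 1 → 21/1
APPEND 21: p_1 = 21·21 + 1 = 442, q_1 = 21·1 + 0 = 21 → 442/21
APPEND 23: p_2 = 23·442 + 21 = 10187, q_2 = 23·21 + 1 = 484 → 10187/484
APPEND 3: p_3 = 3·10187 + 442 = 31003, q_3 = 3·484 + 21 = 1473 → 31003/1473
APPEND 5: p_4 = 5·31003 + 10187 = 165202, q_4 = 5·1473 + 484 = 7849 → 165202/7849
APPEND 38: p_5 = 38·165202 + 31003 = 6308679, q_5 = 38·7849 + 1473 = 299735 → 6308679/299735
APPEND 42: p_6 = 42·6308679 + 165202 = 265129720, q_6 = 42·299735 + 7849 = 12596719 → 265129720/12596719
APPEND 18: p_7 = 18·265129720 + 6308679 = 4778643639, q_7 = 18·12596719 + 299735 = 227040677 → 4778643639/227040677
APPEND 22: p_8 = 22·4778643639 + 265129720 = 105395289778, q_8 = 22·227040677 + 12596719 = 5007491613 → 105395289778/5007491613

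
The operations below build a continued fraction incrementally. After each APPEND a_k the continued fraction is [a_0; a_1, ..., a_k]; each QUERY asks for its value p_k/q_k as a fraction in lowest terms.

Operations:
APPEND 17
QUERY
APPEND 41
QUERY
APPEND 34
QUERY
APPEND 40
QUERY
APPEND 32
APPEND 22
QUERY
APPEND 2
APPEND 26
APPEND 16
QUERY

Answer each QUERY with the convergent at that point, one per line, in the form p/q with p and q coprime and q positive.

17/1
698/41
23749/1395
950658/55841
670736368/39398595
582821396485/34234529769

APPEND 17: p_0 = 17·1 + 0 = 17, q_0 = 17·0 + 1 = 1 → 17/1
APPEND 41: p_1 = 41·17 + 1 = 698, q_1 = 41·1 + 0 = 41 → 698/41
APPEND 34: p_2 = 34·698 + 17 = 23749, q_2 = 34·41 + 1 = 1395 → 23749/1395
APPEND 40: p_3 = 40·23749 + 698 = 950658, q_3 = 40·1395 + 41 = 55841 → 950658/55841
APPEND 32: p_4 = 32·950658 + 23749 = 30444805, q_4 = 32·55841 + 1395 = 1788307 → 30444805/1788307
APPEND 22: p_5 = 22·30444805 + 950658 = 670736368, q_5 = 22·1788307 + 55841 = 39398595 → 670736368/39398595
APPEND 2: p_6 = 2·670736368 + 30444805 = 1371917541, q_6 = 2·39398595 + 1788307 = 80585497 → 1371917541/80585497
APPEND 26: p_7 = 26·1371917541 + 670736368 = 36340592434, q_7 = 26·80585497 + 39398595 = 2134621517 → 36340592434/2134621517
APPEND 16: p_8 = 16·36340592434 + 1371917541 = 582821396485, q_8 = 16·2134621517 + 80585497 = 34234529769 → 582821396485/34234529769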